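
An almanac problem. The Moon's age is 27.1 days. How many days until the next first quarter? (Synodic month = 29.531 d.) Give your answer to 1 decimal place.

First quarter is 0.25 of the way through the cycle: age 0.25 × 29.531 = 7.383 d.
Already past this cycle's first quarter; the next is at 7.383 + 29.531 = 36.914 d, so 36.914 − 27.1 = 9.814 days.

9.8 days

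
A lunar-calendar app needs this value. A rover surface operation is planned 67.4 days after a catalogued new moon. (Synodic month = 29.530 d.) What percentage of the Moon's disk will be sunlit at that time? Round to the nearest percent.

67.4 d spans 2 complete synodic months (2 × 29.530 = 59.06 d) plus 8.34 d.
The Moon has covered 8.34/29.530 of its cycle, so θ ≈ 360° × 8.34/29.530 = 101.7°.
Illuminated fraction = (1 − cos 101.7°)/2 = (1 − (-0.202))/2 ≈ 0.601, so 60%.

60%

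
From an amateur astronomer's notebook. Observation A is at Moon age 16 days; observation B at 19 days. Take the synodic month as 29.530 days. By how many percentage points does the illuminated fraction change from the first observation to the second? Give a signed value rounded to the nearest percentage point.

First observation: θ = 360°·16/29.530 = 195.1°, so f = 0.983.
Second observation: θ = 231.6°, f = 0.810.
Δf = 0.810 − 0.983 = -0.172, i.e. -17 pp.

-17 percentage points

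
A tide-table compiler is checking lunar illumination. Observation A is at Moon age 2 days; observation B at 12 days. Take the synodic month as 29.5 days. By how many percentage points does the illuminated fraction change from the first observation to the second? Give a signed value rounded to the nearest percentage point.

θ₁ = 360° × 2/29.5 = 24.4°, f₁ = (1 − cos θ₁)/2 = 0.045.
θ₂ = 360° × 12/29.5 = 146.4°, f₂ = (1 − cos θ₂)/2 = 0.917.
Change = f₂ − f₁ = +0.872 → +87 percentage points.

+87 pp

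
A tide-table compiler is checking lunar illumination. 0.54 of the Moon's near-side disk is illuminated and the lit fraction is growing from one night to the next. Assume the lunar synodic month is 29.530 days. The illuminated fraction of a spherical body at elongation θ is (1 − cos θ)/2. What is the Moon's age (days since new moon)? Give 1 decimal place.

From f = (1 − cos θ)/2: cos θ = 1 − 2×0.54 = -0.080; arccos → 94.6°.
Waxing ⇒ before full, so θ = 94.6°.
That fraction of the synodic month is 94.6/360 × 29.530 d ≈ 7.76 d.

7.8 days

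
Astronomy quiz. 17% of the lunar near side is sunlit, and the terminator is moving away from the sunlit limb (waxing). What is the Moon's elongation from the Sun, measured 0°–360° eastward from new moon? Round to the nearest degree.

Invert f = (1 − cos θ)/2 to get cos θ = 1 − 2(0.17) = 0.660, hence θ₀ = arccos 0.660 = 48.7°.
Before full moon the principal value applies: θ = 48.7°.

49°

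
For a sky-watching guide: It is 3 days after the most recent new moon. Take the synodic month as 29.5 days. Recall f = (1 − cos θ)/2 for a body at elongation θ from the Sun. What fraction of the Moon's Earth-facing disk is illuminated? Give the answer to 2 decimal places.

0.10

Phase angle: θ = 360°·(3 d)/(29.5 d) = 36.6°.
Illuminated fraction = (1 − cos 36.6°)/2 = (1 − 0.803)/2 ≈ 0.099.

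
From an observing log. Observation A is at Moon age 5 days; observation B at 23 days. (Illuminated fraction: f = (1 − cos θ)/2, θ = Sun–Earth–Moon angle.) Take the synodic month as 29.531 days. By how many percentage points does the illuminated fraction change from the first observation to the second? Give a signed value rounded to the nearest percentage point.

First observation: θ = 360°·5/29.531 = 61.0°, so f = 0.257.
Second observation: θ = 280.4°, f = 0.410.
Δf = 0.410 − 0.257 = +0.153, i.e. +15 pp.

+15 pp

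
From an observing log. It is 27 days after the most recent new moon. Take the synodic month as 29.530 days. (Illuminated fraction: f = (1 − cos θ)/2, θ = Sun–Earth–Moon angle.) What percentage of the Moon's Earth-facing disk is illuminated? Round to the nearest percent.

7%

Phase angle: θ = 360°·(27 d)/(29.530 d) = 329.2°.
Illuminated fraction = (1 − cos 329.2°)/2 = (1 − 0.859)/2 ≈ 0.071, so 7%.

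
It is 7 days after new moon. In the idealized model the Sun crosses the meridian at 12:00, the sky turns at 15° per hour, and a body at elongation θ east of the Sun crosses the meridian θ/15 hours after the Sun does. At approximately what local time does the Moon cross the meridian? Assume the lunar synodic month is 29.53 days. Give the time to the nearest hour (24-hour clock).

Elongation θ = 360° × 7/29.53 ≈ 85.3°.
Delay after the Sun = 85.3° / (15°/h) ≈ 5.69 h.
12:00 + 5.69 h ≈ 17:41 → 18:00 to the nearest hour.

18:00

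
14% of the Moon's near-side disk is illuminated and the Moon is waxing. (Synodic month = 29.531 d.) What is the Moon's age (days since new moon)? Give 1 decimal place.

From f = (1 − cos θ)/2: cos θ = 1 − 2×0.14 = 0.720; arccos → 43.9°.
The Moon is waxing (0°–180°), so θ = 43.9° directly.
That fraction of the synodic month is 43.9/360 × 29.531 d ≈ 3.60 d.

3.6 days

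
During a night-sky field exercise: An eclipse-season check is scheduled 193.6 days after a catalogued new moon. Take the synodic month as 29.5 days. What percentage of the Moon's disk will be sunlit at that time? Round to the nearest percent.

96%

193.6/29.5 = 6.563 lunations, so 6 complete cycles and 16.60 d into the next.
Elongation θ = 360° × 16.60/29.5 ≈ 202.6°.
With cos θ = (-0.923), the lit fraction is (1 − (-0.923))/2 ≈ 0.962, so 96%.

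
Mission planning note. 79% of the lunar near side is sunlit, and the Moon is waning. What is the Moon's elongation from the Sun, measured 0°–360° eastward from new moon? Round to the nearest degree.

235°

From f = (1 − cos θ)/2: cos θ = 1 − 2×0.79 = -0.580; arccos → 125.5°.
A waning Moon lies in 180°–360°, so θ = 360° − 125.5° = 234.5°.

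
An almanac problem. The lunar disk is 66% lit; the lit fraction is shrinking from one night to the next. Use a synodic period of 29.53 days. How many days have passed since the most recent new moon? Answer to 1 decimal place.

Invert f = (1 − cos θ)/2 to get cos θ = 1 − 2(0.66) = -0.320, hence θ₀ = arccos -0.320 = 108.7°.
A waning Moon lies in 180°–360°, so θ = 360° − 108.7° = 251.3°.
At 360°/29.53 d per day, 251.3° corresponds to 20.62 days.

20.6 days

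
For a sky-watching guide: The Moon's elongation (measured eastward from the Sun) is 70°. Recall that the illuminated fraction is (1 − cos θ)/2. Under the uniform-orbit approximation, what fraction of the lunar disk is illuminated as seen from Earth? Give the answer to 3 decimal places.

0.329

f = (1 − cos 70°)/2 = (1 − 0.342)/2 ≈ 0.329.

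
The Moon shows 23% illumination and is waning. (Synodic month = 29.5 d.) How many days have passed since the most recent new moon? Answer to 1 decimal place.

24.8 days

Invert f = (1 − cos θ)/2 to get cos θ = 1 − 2(0.23) = 0.540, hence θ₀ = arccos 0.540 = 57.3°.
Since the Moon is past full (waning), take the reflex angle: θ = 360° − 57.3° = 302.7°.
Age = 29.5 × 302.7°/360° ≈ 24.80 days.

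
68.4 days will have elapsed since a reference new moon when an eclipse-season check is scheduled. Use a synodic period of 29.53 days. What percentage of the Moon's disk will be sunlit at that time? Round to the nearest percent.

68.4/29.53 = 2.316 lunations, so 2 complete cycles and 9.34 d into the next.
The Moon has covered 9.34/29.53 of its cycle, so θ ≈ 360° × 9.34/29.53 = 113.9°.
Illuminated fraction = (1 − cos 113.9°)/2 = (1 − (-0.405))/2 ≈ 0.702, so 70%.

70%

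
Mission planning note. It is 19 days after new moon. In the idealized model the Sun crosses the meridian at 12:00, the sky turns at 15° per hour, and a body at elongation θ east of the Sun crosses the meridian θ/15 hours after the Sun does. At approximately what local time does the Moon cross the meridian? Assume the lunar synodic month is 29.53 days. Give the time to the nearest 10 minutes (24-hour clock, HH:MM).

The Moon has covered 19/29.53 of its cycle, so θ ≈ 360° × 19/29.53 = 231.6°.
The Moon trails the Sun by θ/15 = 231.6/15 ≈ 15.44 hours.
12:00 + 15.442 h ≈ 03:27 → 03:30 to the nearest ten minutes.

03:30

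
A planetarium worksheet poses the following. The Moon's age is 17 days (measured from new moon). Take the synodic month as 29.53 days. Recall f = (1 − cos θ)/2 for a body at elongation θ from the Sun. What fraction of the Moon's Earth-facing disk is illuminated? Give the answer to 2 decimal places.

Phase angle: θ = 360°·(17 d)/(29.53 d) = 207.2°.
cos 207.2° = (-0.889), so f = (1 − (-0.889))/2 = 0.945.

0.94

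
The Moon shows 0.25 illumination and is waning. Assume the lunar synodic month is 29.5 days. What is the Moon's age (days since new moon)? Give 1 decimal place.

cos θ = 1 − 2f = 0.500, giving a principal value of 60.0°.
Since the Moon is past full (waning), take the reflex angle: θ = 360° − 60.0° = 300.0°.
That fraction of the synodic month is 300.0/360 × 29.5 d ≈ 24.58 d.

24.6 days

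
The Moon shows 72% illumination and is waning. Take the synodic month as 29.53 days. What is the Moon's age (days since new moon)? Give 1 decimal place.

20.0 days

cos θ = 1 − 2f = -0.440, giving a principal value of 116.1°.
A waning Moon lies in 180°–360°, so θ = 360° − 116.1° = 243.9°.
Age = 29.53 × 243.9°/360° ≈ 20.01 days.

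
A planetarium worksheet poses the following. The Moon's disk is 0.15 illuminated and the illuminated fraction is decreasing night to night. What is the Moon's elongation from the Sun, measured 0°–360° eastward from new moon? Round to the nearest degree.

Invert f = (1 − cos θ)/2 to get cos θ = 1 − 2(0.15) = 0.700, hence θ₀ = arccos 0.700 = 45.6°.
Since the Moon is past full (waning), take the reflex angle: θ = 360° − 45.6° = 314.4°.

314°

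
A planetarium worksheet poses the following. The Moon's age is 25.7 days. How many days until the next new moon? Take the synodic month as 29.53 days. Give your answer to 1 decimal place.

The next new moon completes the synodic month: 29.53 − 25.7 = 3.830 days.

3.8 days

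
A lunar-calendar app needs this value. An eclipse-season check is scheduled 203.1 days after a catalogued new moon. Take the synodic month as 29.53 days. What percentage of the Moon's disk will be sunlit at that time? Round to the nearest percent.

203.1 d spans 6 complete synodic months (6 × 29.53 = 177.18 d) plus 25.92 d.
Elongation θ = 360° × 25.92/29.53 ≈ 316.0°.
Illuminated fraction = (1 − cos 316.0°)/2 = (1 − 0.719)/2 ≈ 0.140, so 14%.

14%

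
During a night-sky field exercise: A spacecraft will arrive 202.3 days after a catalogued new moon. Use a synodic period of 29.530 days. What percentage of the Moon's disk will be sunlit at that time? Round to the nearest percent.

Reduce mod P: 202.3 − 6×29.530 = 25.12 d into the current lunation.
Elongation θ = 360° × 25.12/29.530 ≈ 306.2°.
cos 306.2° = 0.591, so f = (1 − 0.591)/2 = 0.204, so 20%.

20%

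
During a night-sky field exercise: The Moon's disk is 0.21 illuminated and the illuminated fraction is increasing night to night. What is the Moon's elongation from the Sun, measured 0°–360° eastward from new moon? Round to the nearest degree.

55°

cos θ = 1 − 2f = 0.580, giving a principal value of 54.5°.
Before full moon the principal value applies: θ = 54.5°.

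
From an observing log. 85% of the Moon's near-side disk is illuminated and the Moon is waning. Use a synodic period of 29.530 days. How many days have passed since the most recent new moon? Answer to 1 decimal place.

18.5 days

cos θ = 1 − 2f = -0.700, giving a principal value of 134.4°.
Waning ⇒ past full, so θ = 360° − 134.4° = 225.6°.
At 360°/29.530 d per day, 225.6° corresponds to 18.50 days.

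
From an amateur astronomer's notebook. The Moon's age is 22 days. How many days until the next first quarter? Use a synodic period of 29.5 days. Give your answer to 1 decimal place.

14.9 days

First quarter is 0.25 of the way through the cycle: age 0.25 × 29.5 = 7.375 d.
Already past this cycle's first quarter; the next is at 7.375 + 29.5 = 36.875 d, so 36.875 − 22 = 14.875 days.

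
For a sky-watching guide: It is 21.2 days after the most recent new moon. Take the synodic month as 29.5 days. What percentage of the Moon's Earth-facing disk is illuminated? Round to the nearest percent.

60%

Phase angle: θ = 360°·(21.2 d)/(29.5 d) = 258.7°.
cos 258.7° = (-0.196), so f = (1 − (-0.196))/2 = 0.598, so 60%.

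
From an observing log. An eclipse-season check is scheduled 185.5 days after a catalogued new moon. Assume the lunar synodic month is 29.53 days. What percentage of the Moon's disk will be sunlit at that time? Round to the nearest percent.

185.5/29.53 = 6.282 lunations, so 6 complete cycles and 8.32 d into the next.
Elongation θ = 360° × 8.32/29.53 ≈ 101.4°.
With cos θ = (-0.198), the lit fraction is (1 − (-0.198))/2 ≈ 0.599, so 60%.

60%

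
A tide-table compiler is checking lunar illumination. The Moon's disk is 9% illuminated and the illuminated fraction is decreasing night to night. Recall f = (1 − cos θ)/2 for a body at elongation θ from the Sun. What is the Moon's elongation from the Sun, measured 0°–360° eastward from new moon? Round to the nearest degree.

325°

Invert f = (1 − cos θ)/2 to get cos θ = 1 − 2(0.09) = 0.820, hence θ₀ = arccos 0.820 = 34.9°.
Since the Moon is past full (waning), take the reflex angle: θ = 360° − 34.9° = 325.1°.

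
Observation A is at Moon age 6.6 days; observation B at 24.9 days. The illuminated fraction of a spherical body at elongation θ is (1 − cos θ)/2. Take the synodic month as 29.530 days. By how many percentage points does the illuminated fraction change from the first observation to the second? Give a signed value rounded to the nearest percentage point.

θ₁ = 360° × 6.6/29.530 = 80.5°, f₁ = (1 − cos θ₁)/2 = 0.417.
θ₂ = 360° × 24.9/29.530 = 303.6°, f₂ = (1 − cos θ₂)/2 = 0.224.
Change = f₂ − f₁ = -0.194 → -19 percentage points.

-19 pp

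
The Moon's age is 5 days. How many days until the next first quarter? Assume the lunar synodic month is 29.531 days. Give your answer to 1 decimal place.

2.4 days

First quarter occurs at elongation 90°, i.e. at age 29.531 × 90/360 = 7.383 d.
So 2.383 days remain (7.383 − 5).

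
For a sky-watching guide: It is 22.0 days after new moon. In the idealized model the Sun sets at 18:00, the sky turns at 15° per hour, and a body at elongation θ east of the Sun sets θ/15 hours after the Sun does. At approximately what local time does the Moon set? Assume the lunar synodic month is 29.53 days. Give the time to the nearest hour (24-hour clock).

12:00

The Moon has covered 22.0/29.53 of its cycle, so θ ≈ 360° × 22.0/29.53 = 268.2°.
The Moon trails the Sun by θ/15 = 268.2/15 ≈ 17.88 hours.
18:00 + 17.88 h ≈ 11:53 → 12:00 to the nearest hour.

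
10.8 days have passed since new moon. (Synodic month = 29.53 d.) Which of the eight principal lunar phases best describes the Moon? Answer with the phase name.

At 10.8/29.53 of the cycle, θ ≈ 132° — the waxing gibbous range.

waxing gibbous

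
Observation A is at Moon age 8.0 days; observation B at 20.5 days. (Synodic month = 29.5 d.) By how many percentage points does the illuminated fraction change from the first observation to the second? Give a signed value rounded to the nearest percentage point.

θ₁ = 360° × 8.0/29.5 = 97.6°, f₁ = (1 − cos θ₁)/2 = 0.566.
θ₂ = 360° × 20.5/29.5 = 250.2°, f₂ = (1 − cos θ₂)/2 = 0.670.
Change = f₂ − f₁ = +0.103 → +10 percentage points.

+10 pp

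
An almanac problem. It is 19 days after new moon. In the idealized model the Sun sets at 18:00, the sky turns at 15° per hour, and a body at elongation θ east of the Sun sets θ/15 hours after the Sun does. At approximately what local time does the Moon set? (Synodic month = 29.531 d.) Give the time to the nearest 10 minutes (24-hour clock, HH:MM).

09:30

Elongation θ = 360° × 19/29.531 ≈ 231.6°.
Delay after the Sun = 231.6° / (15°/h) ≈ 15.44 h.
18:00 + 15.441 h ≈ 09:26 → 09:30 to the nearest ten minutes.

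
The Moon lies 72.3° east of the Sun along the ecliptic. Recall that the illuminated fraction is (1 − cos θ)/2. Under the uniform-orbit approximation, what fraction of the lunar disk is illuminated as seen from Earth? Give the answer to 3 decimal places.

cos 72.3° = 0.304, so f = (1 − 0.304)/2 = 0.348.

0.348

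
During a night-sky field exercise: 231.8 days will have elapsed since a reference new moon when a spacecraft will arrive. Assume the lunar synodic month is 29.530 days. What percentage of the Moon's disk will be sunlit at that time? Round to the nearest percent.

231.8/29.530 = 7.850 lunations, so 7 complete cycles and 25.09 d into the next.
Phase angle: θ = 360°·(25.09 d)/(29.530 d) = 305.9°.
cos 305.9° = 0.586, so f = (1 − 0.586)/2 = 0.207, so 21%.

21%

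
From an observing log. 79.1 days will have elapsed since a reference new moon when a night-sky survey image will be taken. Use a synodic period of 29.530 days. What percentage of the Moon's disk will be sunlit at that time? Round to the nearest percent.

Reduce mod P: 79.1 − 2×29.530 = 20.04 d into the current lunation.
The Moon has covered 20.04/29.530 of its cycle, so θ ≈ 360° × 20.04/29.530 = 244.3°.
cos 244.3° = (-0.434), so f = (1 − (-0.434))/2 = 0.717, so 72%.

72%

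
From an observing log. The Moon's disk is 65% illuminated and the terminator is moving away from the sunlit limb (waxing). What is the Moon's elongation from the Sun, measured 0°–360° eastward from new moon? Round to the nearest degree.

From f = (1 − cos θ)/2: cos θ = 1 − 2×0.65 = -0.300; arccos → 107.5°.
The Moon is waxing (0°–180°), so θ = 107.5° directly.

107°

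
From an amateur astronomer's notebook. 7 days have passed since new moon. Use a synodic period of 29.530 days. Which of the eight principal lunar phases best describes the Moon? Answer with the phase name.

At 7/29.530 of the cycle, θ ≈ 85° — the first quarter range.

first quarter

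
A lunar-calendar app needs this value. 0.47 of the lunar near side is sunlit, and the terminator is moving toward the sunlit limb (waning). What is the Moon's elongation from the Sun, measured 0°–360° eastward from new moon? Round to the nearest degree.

273°

From f = (1 − cos θ)/2: cos θ = 1 − 2×0.47 = 0.060; arccos → 86.6°.
A waning Moon lies in 180°–360°, so θ = 360° − 86.6° = 273.4°.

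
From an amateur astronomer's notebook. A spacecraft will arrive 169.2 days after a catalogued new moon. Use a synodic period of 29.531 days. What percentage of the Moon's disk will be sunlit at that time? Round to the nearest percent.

Reduce mod P: 169.2 − 5×29.531 = 21.54 d into the current lunation.
The Moon has covered 21.54/29.531 of its cycle, so θ ≈ 360° × 21.54/29.531 = 262.6°.
Illuminated fraction = (1 − cos 262.6°)/2 = (1 − (-0.128))/2 ≈ 0.564, so 56%.

56%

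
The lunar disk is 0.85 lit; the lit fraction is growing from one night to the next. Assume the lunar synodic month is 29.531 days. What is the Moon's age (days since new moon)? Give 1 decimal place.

11.0 days

cos θ = 1 − 2f = -0.700, giving a principal value of 134.4°.
The Moon is waxing (0°–180°), so θ = 134.4° directly.
That fraction of the synodic month is 134.4/360 × 29.531 d ≈ 11.03 d.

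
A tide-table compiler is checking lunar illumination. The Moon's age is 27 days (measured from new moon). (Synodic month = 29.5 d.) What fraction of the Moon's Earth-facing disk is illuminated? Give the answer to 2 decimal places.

0.07

The Moon has covered 27/29.5 of its cycle, so θ ≈ 360° × 27/29.5 = 329.5°.
Illuminated fraction = (1 − cos 329.5°)/2 = (1 − 0.862)/2 ≈ 0.069.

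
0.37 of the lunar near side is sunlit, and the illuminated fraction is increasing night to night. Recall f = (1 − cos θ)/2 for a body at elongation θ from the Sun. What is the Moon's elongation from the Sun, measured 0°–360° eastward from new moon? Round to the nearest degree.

75°

From f = (1 − cos θ)/2: cos θ = 1 − 2×0.37 = 0.260; arccos → 74.9°.
Waxing ⇒ before full, so θ = 74.9°.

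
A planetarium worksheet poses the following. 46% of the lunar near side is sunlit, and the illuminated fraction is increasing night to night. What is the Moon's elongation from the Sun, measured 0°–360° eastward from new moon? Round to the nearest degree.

cos θ = 1 − 2f = 0.080, giving a principal value of 85.4°.
Waxing ⇒ before full, so θ = 85.4°.

85°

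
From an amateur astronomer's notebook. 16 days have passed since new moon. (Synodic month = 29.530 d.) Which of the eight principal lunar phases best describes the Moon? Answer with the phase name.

full moon

At 16/29.530 of the cycle, θ ≈ 195° — the full moon range.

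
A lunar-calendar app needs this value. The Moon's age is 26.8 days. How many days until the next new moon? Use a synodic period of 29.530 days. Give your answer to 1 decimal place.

The next new moon completes the synodic month: 29.530 − 26.8 = 2.730 days.

2.7 days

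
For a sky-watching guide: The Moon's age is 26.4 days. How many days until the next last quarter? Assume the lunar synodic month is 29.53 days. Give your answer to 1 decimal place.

Last quarter occurs at elongation 270°, i.e. at age 29.53 × 270/360 = 22.148 d.
Already past this cycle's last quarter; the next is at 22.148 + 29.53 = 51.678 d, so 51.678 − 26.4 = 25.278 days.

25.3 days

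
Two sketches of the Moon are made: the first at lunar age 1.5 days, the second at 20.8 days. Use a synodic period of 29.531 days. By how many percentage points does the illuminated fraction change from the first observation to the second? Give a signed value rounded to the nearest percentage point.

+62 pp

First observation: θ = 360°·1.5/29.531 = 18.3°, so f = 0.025.
Second observation: θ = 253.6°, f = 0.641.
Δf = 0.641 − 0.025 = +0.616, i.e. +62 pp.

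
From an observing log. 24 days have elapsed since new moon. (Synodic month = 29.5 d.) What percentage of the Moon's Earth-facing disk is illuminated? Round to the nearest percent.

The Moon has covered 24/29.5 of its cycle, so θ ≈ 360° × 24/29.5 = 292.9°.
Illuminated fraction = (1 − cos 292.9°)/2 = (1 − 0.389)/2 ≈ 0.306, so 31%.

31%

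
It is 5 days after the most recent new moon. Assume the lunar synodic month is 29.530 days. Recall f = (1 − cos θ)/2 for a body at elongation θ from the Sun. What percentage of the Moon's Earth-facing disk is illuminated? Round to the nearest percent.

Phase angle: θ = 360°·(5 d)/(29.530 d) = 61.0°.
With cos θ = 0.485, the lit fraction is (1 − 0.485)/2 ≈ 0.257, so 26%.

26%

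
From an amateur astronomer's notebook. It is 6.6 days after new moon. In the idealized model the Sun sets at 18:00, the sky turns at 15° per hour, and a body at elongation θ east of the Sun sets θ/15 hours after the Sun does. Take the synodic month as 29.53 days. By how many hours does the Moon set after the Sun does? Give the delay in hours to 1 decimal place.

Phase angle: θ = 360°·(6.6 d)/(29.53 d) = 80.5°.
The Moon trails the Sun by θ/15 = 80.5/15 ≈ 5.36 hours.
So the Moon sets 5.36 h after the Sun.

5.4 h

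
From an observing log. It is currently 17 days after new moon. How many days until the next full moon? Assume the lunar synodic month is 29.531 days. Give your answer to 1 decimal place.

Full moon is 0.5 of the way through the cycle: age 0.5 × 29.531 = 14.765 d.
This lunation's full moon (14.765 d) has passed, so add one period: 44.296 − 17 = 27.296 days.

27.3 days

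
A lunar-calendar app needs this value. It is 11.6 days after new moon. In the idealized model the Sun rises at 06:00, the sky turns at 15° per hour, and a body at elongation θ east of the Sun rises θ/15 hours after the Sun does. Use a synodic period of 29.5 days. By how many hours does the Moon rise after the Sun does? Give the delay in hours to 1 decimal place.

9.4 h

Phase angle: θ = 360°·(11.6 d)/(29.5 d) = 141.6°.
At 15° of sky rotation per hour, 141.6° corresponds to a 9.44 h lag.
So the Moon rises 9.44 h after the Sun.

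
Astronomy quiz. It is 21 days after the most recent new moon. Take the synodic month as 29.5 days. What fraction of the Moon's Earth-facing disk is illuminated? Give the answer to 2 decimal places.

Phase angle: θ = 360°·(21 d)/(29.5 d) = 256.3°.
With cos θ = (-0.237), the lit fraction is (1 − (-0.237))/2 ≈ 0.619.

0.62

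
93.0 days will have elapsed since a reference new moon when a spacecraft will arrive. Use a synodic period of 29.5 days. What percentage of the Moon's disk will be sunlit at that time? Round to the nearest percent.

21%

Reduce mod P: 93.0 − 3×29.5 = 4.50 d into the current lunation.
The Moon has covered 4.50/29.5 of its cycle, so θ ≈ 360° × 4.50/29.5 = 54.9°.
With cos θ = 0.575, the lit fraction is (1 − 0.575)/2 ≈ 0.213, so 21%.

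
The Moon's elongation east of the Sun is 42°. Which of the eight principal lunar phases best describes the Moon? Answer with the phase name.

42° lies in the waxing crescent sector of the 8-phase cycle.

waxing crescent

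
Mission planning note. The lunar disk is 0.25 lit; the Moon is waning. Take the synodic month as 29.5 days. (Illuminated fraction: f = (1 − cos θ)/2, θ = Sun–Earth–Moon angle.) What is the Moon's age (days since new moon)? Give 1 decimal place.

Invert f = (1 − cos θ)/2 to get cos θ = 1 − 2(0.25) = 0.500, hence θ₀ = arccos 0.500 = 60.0°.
A waning Moon lies in 180°–360°, so θ = 360° − 60.0° = 300.0°.
That fraction of the synodic month is 300.0/360 × 29.5 d ≈ 24.58 d.

24.6 days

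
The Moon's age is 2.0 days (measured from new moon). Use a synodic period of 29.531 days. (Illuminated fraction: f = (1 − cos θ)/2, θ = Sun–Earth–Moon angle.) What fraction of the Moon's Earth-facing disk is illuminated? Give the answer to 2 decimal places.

Phase angle: θ = 360°·(2.0 d)/(29.531 d) = 24.4°.
Illuminated fraction = (1 − cos 24.4°)/2 = (1 − 0.911)/2 ≈ 0.045.

0.04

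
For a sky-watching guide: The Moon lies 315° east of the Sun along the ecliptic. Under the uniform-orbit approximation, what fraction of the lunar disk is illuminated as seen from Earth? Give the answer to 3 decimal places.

f = (1 − cos 315°)/2 = (1 − 0.707)/2 ≈ 0.146.

0.146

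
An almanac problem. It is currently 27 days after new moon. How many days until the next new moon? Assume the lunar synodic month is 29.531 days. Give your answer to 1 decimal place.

The next new moon completes the synodic month: 29.531 − 27 = 2.531 days.

2.5 days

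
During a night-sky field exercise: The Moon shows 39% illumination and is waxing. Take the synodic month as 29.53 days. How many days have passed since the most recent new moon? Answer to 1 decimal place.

6.3 days

From f = (1 − cos θ)/2: cos θ = 1 − 2×0.39 = 0.220; arccos → 77.3°.
Before full moon the principal value applies: θ = 77.3°.
At 360°/29.53 d per day, 77.3° corresponds to 6.34 days.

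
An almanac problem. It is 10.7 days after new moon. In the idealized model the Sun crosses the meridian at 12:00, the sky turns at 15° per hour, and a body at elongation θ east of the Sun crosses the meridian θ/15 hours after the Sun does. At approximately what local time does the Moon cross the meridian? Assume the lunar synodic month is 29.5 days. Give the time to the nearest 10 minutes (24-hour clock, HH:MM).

The Moon has covered 10.7/29.5 of its cycle, so θ ≈ 360° × 10.7/29.5 = 130.6°.
The Moon trails the Sun by θ/15 = 130.6/15 ≈ 8.71 hours.
12:00 + 8.705 h ≈ 20:42 → 20:40 to the nearest ten minutes.

20:40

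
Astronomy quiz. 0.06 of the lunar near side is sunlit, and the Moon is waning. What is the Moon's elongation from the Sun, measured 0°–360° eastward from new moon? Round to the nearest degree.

cos θ = 1 − 2f = 0.880, giving a principal value of 28.4°.
Waning ⇒ past full, so θ = 360° − 28.4° = 331.6°.

332°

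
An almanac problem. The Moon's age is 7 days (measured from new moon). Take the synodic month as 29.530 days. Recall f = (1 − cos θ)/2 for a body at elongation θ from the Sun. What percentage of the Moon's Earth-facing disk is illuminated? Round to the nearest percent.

46%

Elongation θ = 360° × 7/29.530 ≈ 85.3°.
Illuminated fraction = (1 − cos 85.3°)/2 = (1 − 0.081)/2 ≈ 0.459, so 46%.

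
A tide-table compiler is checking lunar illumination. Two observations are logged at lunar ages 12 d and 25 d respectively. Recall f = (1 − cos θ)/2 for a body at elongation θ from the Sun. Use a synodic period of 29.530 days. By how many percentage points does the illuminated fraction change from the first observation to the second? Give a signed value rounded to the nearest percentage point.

-70 pp

θ₁ = 360° × 12/29.530 = 146.3°, f₁ = (1 − cos θ₁)/2 = 0.916.
θ₂ = 360° × 25/29.530 = 304.8°, f₂ = (1 − cos θ₂)/2 = 0.215.
Change = f₂ − f₁ = -0.701 → -70 percentage points.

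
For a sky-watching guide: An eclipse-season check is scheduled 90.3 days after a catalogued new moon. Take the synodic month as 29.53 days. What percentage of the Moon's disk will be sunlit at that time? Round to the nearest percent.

Reduce mod P: 90.3 − 3×29.53 = 1.71 d into the current lunation.
The Moon has covered 1.71/29.53 of its cycle, so θ ≈ 360° × 1.71/29.53 = 20.8°.
cos 20.8° = 0.935, so f = (1 − 0.935)/2 = 0.033, so 3%.

3%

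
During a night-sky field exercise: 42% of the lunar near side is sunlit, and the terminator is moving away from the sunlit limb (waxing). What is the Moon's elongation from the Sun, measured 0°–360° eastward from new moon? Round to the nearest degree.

81°

From f = (1 − cos θ)/2: cos θ = 1 − 2×0.42 = 0.160; arccos → 80.8°.
Before full moon the principal value applies: θ = 80.8°.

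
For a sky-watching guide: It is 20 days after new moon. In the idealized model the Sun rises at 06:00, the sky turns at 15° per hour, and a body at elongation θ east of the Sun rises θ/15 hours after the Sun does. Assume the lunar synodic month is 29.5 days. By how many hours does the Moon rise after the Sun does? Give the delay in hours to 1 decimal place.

The Moon has covered 20/29.5 of its cycle, so θ ≈ 360° × 20/29.5 = 244.1°.
Delay after the Sun = 244.1° / (15°/h) ≈ 16.27 h.
So the Moon rises 16.27 h after the Sun.

16.3 h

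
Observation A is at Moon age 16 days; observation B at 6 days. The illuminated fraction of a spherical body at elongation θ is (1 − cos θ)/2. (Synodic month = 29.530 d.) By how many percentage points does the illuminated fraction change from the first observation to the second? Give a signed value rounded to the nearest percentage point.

First observation: θ = 360°·16/29.530 = 195.1°, so f = 0.983.
Second observation: θ = 73.1°, f = 0.355.
Δf = 0.355 − 0.983 = -0.628, i.e. -63 pp.

-63 pp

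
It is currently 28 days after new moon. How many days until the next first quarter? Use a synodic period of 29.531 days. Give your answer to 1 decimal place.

8.9 days

First quarter is 0.25 of the way through the cycle: age 0.25 × 29.531 = 7.383 d.
This lunation's first quarter (7.383 d) has passed, so add one period: 36.914 − 28 = 8.914 days.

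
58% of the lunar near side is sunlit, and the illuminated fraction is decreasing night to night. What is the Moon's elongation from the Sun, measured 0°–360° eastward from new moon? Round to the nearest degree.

From f = (1 − cos θ)/2: cos θ = 1 − 2×0.58 = -0.160; arccos → 99.2°.
A waning Moon lies in 180°–360°, so θ = 360° − 99.2° = 260.8°.

261°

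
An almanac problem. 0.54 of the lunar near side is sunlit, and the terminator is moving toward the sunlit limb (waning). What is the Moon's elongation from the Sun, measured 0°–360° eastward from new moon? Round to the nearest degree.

From f = (1 − cos θ)/2: cos θ = 1 − 2×0.54 = -0.080; arccos → 94.6°.
Waning ⇒ past full, so θ = 360° − 94.6° = 265.4°.

265°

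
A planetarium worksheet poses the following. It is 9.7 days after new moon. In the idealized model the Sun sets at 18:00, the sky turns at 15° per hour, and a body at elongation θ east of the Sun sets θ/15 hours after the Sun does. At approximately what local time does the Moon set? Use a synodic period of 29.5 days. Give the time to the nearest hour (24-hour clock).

Phase angle: θ = 360°·(9.7 d)/(29.5 d) = 118.4°.
The Moon trails the Sun by θ/15 = 118.4/15 ≈ 7.89 hours.
18:00 + 7.89 h ≈ 01:53 → 02:00 to the nearest hour.

02:00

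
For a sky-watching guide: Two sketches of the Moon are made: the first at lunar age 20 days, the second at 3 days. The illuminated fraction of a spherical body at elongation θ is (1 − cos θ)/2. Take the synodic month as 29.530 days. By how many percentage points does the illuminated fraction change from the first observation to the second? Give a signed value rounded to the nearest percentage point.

θ₁ = 360° × 20/29.530 = 243.8°, f₁ = (1 − cos θ₁)/2 = 0.721.
θ₂ = 360° × 3/29.530 = 36.6°, f₂ = (1 − cos θ₂)/2 = 0.098.
Change = f₂ − f₁ = -0.622 → -62 percentage points.

-62 pp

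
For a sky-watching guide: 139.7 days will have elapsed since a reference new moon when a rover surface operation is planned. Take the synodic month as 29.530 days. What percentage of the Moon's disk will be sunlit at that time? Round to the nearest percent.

139.7/29.530 = 4.731 lunations, so 4 complete cycles and 21.58 d into the next.
The Moon has covered 21.58/29.530 of its cycle, so θ ≈ 360° × 21.58/29.530 = 263.1°.
cos 263.1° = (-0.120), so f = (1 − (-0.120))/2 = 0.560, so 56%.

56%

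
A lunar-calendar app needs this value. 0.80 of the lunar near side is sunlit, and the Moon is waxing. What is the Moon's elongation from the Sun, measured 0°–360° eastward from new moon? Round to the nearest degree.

Invert f = (1 − cos θ)/2 to get cos θ = 1 − 2(0.80) = -0.600, hence θ₀ = arccos -0.600 = 126.9°.
Before full moon the principal value applies: θ = 126.9°.

127°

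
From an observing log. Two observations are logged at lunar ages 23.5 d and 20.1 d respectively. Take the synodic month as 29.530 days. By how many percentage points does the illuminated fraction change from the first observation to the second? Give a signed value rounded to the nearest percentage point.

First observation: θ = 360°·23.5/29.530 = 286.5°, so f = 0.358.
Second observation: θ = 245.0°, f = 0.711.
Δf = 0.711 − 0.358 = +0.353, i.e. +35 pp.

+35 percentage points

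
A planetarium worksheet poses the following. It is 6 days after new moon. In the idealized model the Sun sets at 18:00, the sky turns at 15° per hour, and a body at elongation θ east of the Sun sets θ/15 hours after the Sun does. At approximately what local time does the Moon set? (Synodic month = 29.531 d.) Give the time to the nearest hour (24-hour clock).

23:00

Phase angle: θ = 360°·(6 d)/(29.531 d) = 73.1°.
At 15° of sky rotation per hour, 73.1° corresponds to a 4.88 h lag.
18:00 + 4.88 h ≈ 22:53 → 23:00 to the nearest hour.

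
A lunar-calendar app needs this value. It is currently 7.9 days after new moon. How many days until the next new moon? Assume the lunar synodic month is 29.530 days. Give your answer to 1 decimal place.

One full lunation from the last new moon is 29.530 d; remaining = 29.530 − 7.9 = 21.630 d.

21.6 days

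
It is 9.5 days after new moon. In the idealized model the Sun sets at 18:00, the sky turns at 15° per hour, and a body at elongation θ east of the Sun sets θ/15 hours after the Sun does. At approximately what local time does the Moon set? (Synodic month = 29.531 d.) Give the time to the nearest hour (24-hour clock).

02:00

Elongation θ = 360° × 9.5/29.531 ≈ 115.8°.
Delay after the Sun = 115.8° / (15°/h) ≈ 7.72 h.
18:00 + 7.72 h ≈ 01:43 → 02:00 to the nearest hour.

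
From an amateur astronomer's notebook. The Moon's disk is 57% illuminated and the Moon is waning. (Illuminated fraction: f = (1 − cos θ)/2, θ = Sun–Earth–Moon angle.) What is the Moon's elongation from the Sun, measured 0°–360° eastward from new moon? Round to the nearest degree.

262°

cos θ = 1 − 2f = -0.140, giving a principal value of 98.0°.
Waning ⇒ past full, so θ = 360° − 98.0° = 262.0°.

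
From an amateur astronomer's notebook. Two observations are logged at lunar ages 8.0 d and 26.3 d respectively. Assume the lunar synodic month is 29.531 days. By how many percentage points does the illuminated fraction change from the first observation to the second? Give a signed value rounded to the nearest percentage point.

θ₁ = 360° × 8.0/29.531 = 97.5°, f₁ = (1 − cos θ₁)/2 = 0.565.
θ₂ = 360° × 26.3/29.531 = 320.6°, f₂ = (1 − cos θ₂)/2 = 0.114.
Change = f₂ − f₁ = -0.452 → -45 percentage points.

-45 percentage points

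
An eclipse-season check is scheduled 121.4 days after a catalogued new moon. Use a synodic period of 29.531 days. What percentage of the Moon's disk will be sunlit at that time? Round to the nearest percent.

121.4 d spans 4 complete synodic months (4 × 29.531 = 118.12 d) plus 3.28 d.
Phase angle: θ = 360°·(3.28 d)/(29.531 d) = 39.9°.
With cos θ = 0.767, the lit fraction is (1 − 0.767)/2 ≈ 0.117, so 12%.

12%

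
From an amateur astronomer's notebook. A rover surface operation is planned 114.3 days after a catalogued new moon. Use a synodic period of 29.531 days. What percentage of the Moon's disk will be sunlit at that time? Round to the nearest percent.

16%

114.3/29.531 = 3.871 lunations, so 3 complete cycles and 25.71 d into the next.
Phase angle: θ = 360°·(25.71 d)/(29.531 d) = 313.4°.
With cos θ = 0.687, the lit fraction is (1 − 0.687)/2 ≈ 0.157, so 16%.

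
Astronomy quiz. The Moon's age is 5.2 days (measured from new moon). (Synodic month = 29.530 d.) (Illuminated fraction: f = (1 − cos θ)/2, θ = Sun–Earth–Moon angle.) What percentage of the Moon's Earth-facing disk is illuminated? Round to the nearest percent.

28%

The Moon has covered 5.2/29.530 of its cycle, so θ ≈ 360° × 5.2/29.530 = 63.4°.
With cos θ = 0.448, the lit fraction is (1 − 0.448)/2 ≈ 0.276, so 28%.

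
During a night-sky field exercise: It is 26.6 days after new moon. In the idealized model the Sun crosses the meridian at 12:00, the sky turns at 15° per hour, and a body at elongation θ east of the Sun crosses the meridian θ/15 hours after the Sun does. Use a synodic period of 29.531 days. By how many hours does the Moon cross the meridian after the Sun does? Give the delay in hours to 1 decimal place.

The Moon has covered 26.6/29.531 of its cycle, so θ ≈ 360° × 26.6/29.531 = 324.3°.
Delay after the Sun = 324.3° / (15°/h) ≈ 21.62 h.
So the Moon crosses the meridian 21.62 h after the Sun.

21.6 h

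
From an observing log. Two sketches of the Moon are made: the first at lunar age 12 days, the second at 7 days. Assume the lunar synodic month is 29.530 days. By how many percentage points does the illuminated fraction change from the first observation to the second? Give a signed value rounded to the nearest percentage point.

-46 pp

θ₁ = 360° × 12/29.530 = 146.3°, f₁ = (1 − cos θ₁)/2 = 0.916.
θ₂ = 360° × 7/29.530 = 85.3°, f₂ = (1 − cos θ₂)/2 = 0.459.
Change = f₂ − f₁ = -0.457 → -46 percentage points.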